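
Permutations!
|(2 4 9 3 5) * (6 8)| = |(2 4 9 3 5)(6 8)| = 10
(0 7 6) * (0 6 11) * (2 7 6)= [6, 1, 7, 3, 4, 5, 2, 11, 8, 9, 10, 0]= (0 6 2 7 11)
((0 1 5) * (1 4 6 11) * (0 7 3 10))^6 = (0 7 11)(1 4 3)(5 6 10)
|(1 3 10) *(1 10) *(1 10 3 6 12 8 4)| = |(1 6 12 8 4)(3 10)| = 10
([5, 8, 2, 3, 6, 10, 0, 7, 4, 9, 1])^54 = [4, 5, 2, 3, 1, 6, 8, 7, 10, 9, 0]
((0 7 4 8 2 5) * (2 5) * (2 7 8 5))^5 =((0 8 2 7 4 5))^5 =(0 5 4 7 2 8)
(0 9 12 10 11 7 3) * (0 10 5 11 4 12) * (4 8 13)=(0 9)(3 10 8 13 4 12 5 11 7)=[9, 1, 2, 10, 12, 11, 6, 3, 13, 0, 8, 7, 5, 4]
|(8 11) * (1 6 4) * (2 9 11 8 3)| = |(1 6 4)(2 9 11 3)| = 12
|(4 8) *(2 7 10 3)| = |(2 7 10 3)(4 8)| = 4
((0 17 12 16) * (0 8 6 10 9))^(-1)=(0 9 10 6 8 16 12 17)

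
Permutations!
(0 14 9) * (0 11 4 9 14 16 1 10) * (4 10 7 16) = (0 4 9 11 10)(1 7 16) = [4, 7, 2, 3, 9, 5, 6, 16, 8, 11, 0, 10, 12, 13, 14, 15, 1]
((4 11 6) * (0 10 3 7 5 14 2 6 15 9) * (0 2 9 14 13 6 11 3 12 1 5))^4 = (0 5 3 12 6)(1 4 10 13 7)(2 9 14 15 11)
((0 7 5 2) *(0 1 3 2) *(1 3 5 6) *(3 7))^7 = ((0 3 2 7 6 1 5))^7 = (7)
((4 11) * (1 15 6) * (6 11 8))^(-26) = (1 8 11)(4 15 6)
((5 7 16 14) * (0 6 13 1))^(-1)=((0 6 13 1)(5 7 16 14))^(-1)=(0 1 13 6)(5 14 16 7)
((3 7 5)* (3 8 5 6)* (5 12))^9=((3 7 6)(5 8 12))^9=(12)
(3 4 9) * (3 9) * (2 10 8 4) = [0, 1, 10, 2, 3, 5, 6, 7, 4, 9, 8] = (2 10 8 4 3)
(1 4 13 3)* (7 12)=[0, 4, 2, 1, 13, 5, 6, 12, 8, 9, 10, 11, 7, 3]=(1 4 13 3)(7 12)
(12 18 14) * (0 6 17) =[6, 1, 2, 3, 4, 5, 17, 7, 8, 9, 10, 11, 18, 13, 12, 15, 16, 0, 14] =(0 6 17)(12 18 14)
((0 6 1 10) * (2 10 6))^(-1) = ((0 2 10)(1 6))^(-1) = (0 10 2)(1 6)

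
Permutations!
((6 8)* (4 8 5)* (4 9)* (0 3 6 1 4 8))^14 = ((0 3 6 5 9 8 1 4))^14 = (0 1 9 6)(3 4 8 5)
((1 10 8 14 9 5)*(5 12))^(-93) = ((1 10 8 14 9 12 5))^(-93) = (1 12 14 10 5 9 8)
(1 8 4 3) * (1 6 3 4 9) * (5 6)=(1 8 9)(3 5 6)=[0, 8, 2, 5, 4, 6, 3, 7, 9, 1]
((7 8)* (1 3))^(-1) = ((1 3)(7 8))^(-1) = (1 3)(7 8)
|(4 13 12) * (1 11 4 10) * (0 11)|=7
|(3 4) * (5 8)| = 2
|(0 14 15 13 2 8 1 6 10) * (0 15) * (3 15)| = 8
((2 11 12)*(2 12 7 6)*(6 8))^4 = ((12)(2 11 7 8 6))^4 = (12)(2 6 8 7 11)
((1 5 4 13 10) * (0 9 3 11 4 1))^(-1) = ((0 9 3 11 4 13 10)(1 5))^(-1) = (0 10 13 4 11 3 9)(1 5)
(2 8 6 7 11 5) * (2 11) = (2 8 6 7)(5 11) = [0, 1, 8, 3, 4, 11, 7, 2, 6, 9, 10, 5]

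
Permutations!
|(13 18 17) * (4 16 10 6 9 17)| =8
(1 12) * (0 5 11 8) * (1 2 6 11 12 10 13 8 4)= (0 5 12 2 6 11 4 1 10 13 8)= [5, 10, 6, 3, 1, 12, 11, 7, 0, 9, 13, 4, 2, 8]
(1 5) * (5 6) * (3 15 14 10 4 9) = (1 6 5)(3 15 14 10 4 9) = [0, 6, 2, 15, 9, 1, 5, 7, 8, 3, 4, 11, 12, 13, 10, 14]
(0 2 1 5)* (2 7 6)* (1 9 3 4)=(0 7 6 2 9 3 4 1 5)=[7, 5, 9, 4, 1, 0, 2, 6, 8, 3]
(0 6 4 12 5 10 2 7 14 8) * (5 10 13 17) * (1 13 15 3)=(0 6 4 12 10 2 7 14 8)(1 13 17 5 15 3)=[6, 13, 7, 1, 12, 15, 4, 14, 0, 9, 2, 11, 10, 17, 8, 3, 16, 5]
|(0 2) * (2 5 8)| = 4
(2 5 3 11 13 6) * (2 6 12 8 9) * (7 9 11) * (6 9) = (2 5 3 7 6 9)(8 11 13 12) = [0, 1, 5, 7, 4, 3, 9, 6, 11, 2, 10, 13, 8, 12]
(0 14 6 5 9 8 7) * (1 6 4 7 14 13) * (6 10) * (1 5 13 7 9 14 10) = [7, 1, 2, 3, 9, 14, 13, 0, 10, 8, 6, 11, 12, 5, 4] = (0 7)(4 9 8 10 6 13 5 14)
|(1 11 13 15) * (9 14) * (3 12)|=4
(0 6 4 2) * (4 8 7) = (0 6 8 7 4 2) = [6, 1, 0, 3, 2, 5, 8, 4, 7]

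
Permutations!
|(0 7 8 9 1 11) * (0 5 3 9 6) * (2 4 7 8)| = |(0 8 6)(1 11 5 3 9)(2 4 7)| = 15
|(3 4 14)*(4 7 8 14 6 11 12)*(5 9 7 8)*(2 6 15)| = 6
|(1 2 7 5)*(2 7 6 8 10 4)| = |(1 7 5)(2 6 8 10 4)| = 15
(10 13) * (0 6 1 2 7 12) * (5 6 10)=(0 10 13 5 6 1 2 7 12)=[10, 2, 7, 3, 4, 6, 1, 12, 8, 9, 13, 11, 0, 5]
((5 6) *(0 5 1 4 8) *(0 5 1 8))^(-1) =(0 4 1)(5 8 6)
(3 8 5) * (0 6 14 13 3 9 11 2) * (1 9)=(0 6 14 13 3 8 5 1 9 11 2)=[6, 9, 0, 8, 4, 1, 14, 7, 5, 11, 10, 2, 12, 3, 13]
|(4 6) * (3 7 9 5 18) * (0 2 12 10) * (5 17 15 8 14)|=36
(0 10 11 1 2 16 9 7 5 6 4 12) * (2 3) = (0 10 11 1 3 2 16 9 7 5 6 4 12) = [10, 3, 16, 2, 12, 6, 4, 5, 8, 7, 11, 1, 0, 13, 14, 15, 9]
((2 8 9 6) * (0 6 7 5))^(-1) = ((0 6 2 8 9 7 5))^(-1) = (0 5 7 9 8 2 6)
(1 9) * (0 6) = (0 6)(1 9) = [6, 9, 2, 3, 4, 5, 0, 7, 8, 1]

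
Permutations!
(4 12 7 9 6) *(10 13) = (4 12 7 9 6)(10 13) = [0, 1, 2, 3, 12, 5, 4, 9, 8, 6, 13, 11, 7, 10]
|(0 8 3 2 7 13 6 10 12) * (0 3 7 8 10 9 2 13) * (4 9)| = 11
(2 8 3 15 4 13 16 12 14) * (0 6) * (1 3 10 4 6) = (0 1 3 15 6)(2 8 10 4 13 16 12 14) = [1, 3, 8, 15, 13, 5, 0, 7, 10, 9, 4, 11, 14, 16, 2, 6, 12]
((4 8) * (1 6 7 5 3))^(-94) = ((1 6 7 5 3)(4 8))^(-94) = (8)(1 6 7 5 3)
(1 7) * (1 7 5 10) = (1 5 10) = [0, 5, 2, 3, 4, 10, 6, 7, 8, 9, 1]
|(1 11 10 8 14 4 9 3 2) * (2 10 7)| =|(1 11 7 2)(3 10 8 14 4 9)| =12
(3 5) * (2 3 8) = (2 3 5 8) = [0, 1, 3, 5, 4, 8, 6, 7, 2]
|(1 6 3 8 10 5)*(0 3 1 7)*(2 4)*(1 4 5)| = |(0 3 8 10 1 6 4 2 5 7)| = 10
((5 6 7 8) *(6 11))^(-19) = (5 11 6 7 8)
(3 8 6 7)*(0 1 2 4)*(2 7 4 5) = (0 1 7 3 8 6 4)(2 5) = [1, 7, 5, 8, 0, 2, 4, 3, 6]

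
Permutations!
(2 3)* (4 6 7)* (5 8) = (2 3)(4 6 7)(5 8) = [0, 1, 3, 2, 6, 8, 7, 4, 5]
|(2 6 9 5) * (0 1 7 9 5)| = |(0 1 7 9)(2 6 5)| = 12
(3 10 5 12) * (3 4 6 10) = (4 6 10 5 12) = [0, 1, 2, 3, 6, 12, 10, 7, 8, 9, 5, 11, 4]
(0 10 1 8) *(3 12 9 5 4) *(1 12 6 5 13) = (0 10 12 9 13 1 8)(3 6 5 4) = [10, 8, 2, 6, 3, 4, 5, 7, 0, 13, 12, 11, 9, 1]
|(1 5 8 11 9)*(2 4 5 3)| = |(1 3 2 4 5 8 11 9)| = 8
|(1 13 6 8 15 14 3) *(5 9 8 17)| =10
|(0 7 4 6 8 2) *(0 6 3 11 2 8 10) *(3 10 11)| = 12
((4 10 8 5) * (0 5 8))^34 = (0 4)(5 10)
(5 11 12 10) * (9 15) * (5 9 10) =(5 11 12)(9 15 10) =[0, 1, 2, 3, 4, 11, 6, 7, 8, 15, 9, 12, 5, 13, 14, 10]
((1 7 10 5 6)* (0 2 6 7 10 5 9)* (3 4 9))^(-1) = ((0 2 6 1 10 3 4 9)(5 7))^(-1) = (0 9 4 3 10 1 6 2)(5 7)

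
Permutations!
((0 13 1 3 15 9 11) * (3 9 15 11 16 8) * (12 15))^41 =((0 13 1 9 16 8 3 11)(12 15))^41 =(0 13 1 9 16 8 3 11)(12 15)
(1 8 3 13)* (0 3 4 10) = [3, 8, 2, 13, 10, 5, 6, 7, 4, 9, 0, 11, 12, 1] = (0 3 13 1 8 4 10)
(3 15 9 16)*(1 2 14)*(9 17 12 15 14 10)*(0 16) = [16, 2, 10, 14, 4, 5, 6, 7, 8, 0, 9, 11, 15, 13, 1, 17, 3, 12] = (0 16 3 14 1 2 10 9)(12 15 17)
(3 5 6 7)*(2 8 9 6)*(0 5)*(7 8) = (0 5 2 7 3)(6 8 9) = [5, 1, 7, 0, 4, 2, 8, 3, 9, 6]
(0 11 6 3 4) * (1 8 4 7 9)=(0 11 6 3 7 9 1 8 4)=[11, 8, 2, 7, 0, 5, 3, 9, 4, 1, 10, 6]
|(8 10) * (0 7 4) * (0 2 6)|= |(0 7 4 2 6)(8 10)|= 10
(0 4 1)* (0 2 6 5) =[4, 2, 6, 3, 1, 0, 5] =(0 4 1 2 6 5)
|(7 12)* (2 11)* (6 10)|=2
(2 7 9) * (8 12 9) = [0, 1, 7, 3, 4, 5, 6, 8, 12, 2, 10, 11, 9] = (2 7 8 12 9)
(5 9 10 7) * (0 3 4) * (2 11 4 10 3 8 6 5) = (0 8 6 5 9 3 10 7 2 11 4) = [8, 1, 11, 10, 0, 9, 5, 2, 6, 3, 7, 4]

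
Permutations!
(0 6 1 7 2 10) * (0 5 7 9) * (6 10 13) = [10, 9, 13, 3, 4, 7, 1, 2, 8, 0, 5, 11, 12, 6] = (0 10 5 7 2 13 6 1 9)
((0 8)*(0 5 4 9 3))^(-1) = ((0 8 5 4 9 3))^(-1) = (0 3 9 4 5 8)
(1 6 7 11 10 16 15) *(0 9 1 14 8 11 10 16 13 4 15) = [9, 6, 2, 3, 15, 5, 7, 10, 11, 1, 13, 16, 12, 4, 8, 14, 0] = (0 9 1 6 7 10 13 4 15 14 8 11 16)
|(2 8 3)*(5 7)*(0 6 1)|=|(0 6 1)(2 8 3)(5 7)|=6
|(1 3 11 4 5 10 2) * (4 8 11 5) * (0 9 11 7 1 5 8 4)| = |(0 9 11 4)(1 3 8 7)(2 5 10)| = 12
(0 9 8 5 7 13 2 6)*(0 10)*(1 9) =(0 1 9 8 5 7 13 2 6 10) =[1, 9, 6, 3, 4, 7, 10, 13, 5, 8, 0, 11, 12, 2]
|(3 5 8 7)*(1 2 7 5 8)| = |(1 2 7 3 8 5)| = 6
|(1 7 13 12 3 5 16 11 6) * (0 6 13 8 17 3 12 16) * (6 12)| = 9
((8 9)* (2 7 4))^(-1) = ((2 7 4)(8 9))^(-1) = (2 4 7)(8 9)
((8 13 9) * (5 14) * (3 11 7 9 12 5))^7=(3 5 13 9 11 14 12 8 7)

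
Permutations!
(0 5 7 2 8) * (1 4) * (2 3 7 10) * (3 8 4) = [5, 3, 4, 7, 1, 10, 6, 8, 0, 9, 2] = (0 5 10 2 4 1 3 7 8)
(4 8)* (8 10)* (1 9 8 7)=(1 9 8 4 10 7)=[0, 9, 2, 3, 10, 5, 6, 1, 4, 8, 7]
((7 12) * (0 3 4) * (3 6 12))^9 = ((0 6 12 7 3 4))^9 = (0 7)(3 6)(4 12)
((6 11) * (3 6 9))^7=(3 9 11 6)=((3 6 11 9))^7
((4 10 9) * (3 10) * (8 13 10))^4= (3 9 13)(4 10 8)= ((3 8 13 10 9 4))^4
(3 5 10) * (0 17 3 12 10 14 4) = (0 17 3 5 14 4)(10 12) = [17, 1, 2, 5, 0, 14, 6, 7, 8, 9, 12, 11, 10, 13, 4, 15, 16, 3]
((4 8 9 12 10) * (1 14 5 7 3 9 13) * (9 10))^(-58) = (1 10 14 4 5 8 7 13 3)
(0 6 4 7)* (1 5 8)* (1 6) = [1, 5, 2, 3, 7, 8, 4, 0, 6] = (0 1 5 8 6 4 7)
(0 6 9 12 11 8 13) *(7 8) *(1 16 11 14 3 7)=(0 6 9 12 14 3 7 8 13)(1 16 11)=[6, 16, 2, 7, 4, 5, 9, 8, 13, 12, 10, 1, 14, 0, 3, 15, 11]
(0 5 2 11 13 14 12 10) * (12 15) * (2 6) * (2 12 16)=(0 5 6 12 10)(2 11 13 14 15 16)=[5, 1, 11, 3, 4, 6, 12, 7, 8, 9, 0, 13, 10, 14, 15, 16, 2]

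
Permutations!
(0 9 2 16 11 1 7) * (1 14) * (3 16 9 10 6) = [10, 7, 9, 16, 4, 5, 3, 0, 8, 2, 6, 14, 12, 13, 1, 15, 11] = (0 10 6 3 16 11 14 1 7)(2 9)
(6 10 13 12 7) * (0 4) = [4, 1, 2, 3, 0, 5, 10, 6, 8, 9, 13, 11, 7, 12] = (0 4)(6 10 13 12 7)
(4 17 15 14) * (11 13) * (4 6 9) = (4 17 15 14 6 9)(11 13) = [0, 1, 2, 3, 17, 5, 9, 7, 8, 4, 10, 13, 12, 11, 6, 14, 16, 15]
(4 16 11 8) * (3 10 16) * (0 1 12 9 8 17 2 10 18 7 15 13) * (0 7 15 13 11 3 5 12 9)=(0 1 9 8 4 5 12)(2 10 16 3 18 15 11 17)(7 13)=[1, 9, 10, 18, 5, 12, 6, 13, 4, 8, 16, 17, 0, 7, 14, 11, 3, 2, 15]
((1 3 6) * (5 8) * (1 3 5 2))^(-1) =(1 2 8 5)(3 6)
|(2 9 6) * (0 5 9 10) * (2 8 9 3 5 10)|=6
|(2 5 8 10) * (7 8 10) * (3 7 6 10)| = |(2 5 3 7 8 6 10)| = 7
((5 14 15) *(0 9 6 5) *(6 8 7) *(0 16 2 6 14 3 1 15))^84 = ((0 9 8 7 14)(1 15 16 2 6 5 3))^84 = (16)(0 14 7 8 9)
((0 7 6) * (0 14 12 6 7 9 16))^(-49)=(0 16 9)(6 12 14)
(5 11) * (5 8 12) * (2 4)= (2 4)(5 11 8 12)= [0, 1, 4, 3, 2, 11, 6, 7, 12, 9, 10, 8, 5]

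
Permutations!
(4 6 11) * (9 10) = [0, 1, 2, 3, 6, 5, 11, 7, 8, 10, 9, 4] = (4 6 11)(9 10)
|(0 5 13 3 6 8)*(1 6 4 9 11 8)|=8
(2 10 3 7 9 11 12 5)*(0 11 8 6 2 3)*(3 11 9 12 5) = [9, 1, 10, 7, 4, 11, 2, 12, 6, 8, 0, 5, 3] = (0 9 8 6 2 10)(3 7 12)(5 11)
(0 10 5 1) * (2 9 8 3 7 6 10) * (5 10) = [2, 0, 9, 7, 4, 1, 5, 6, 3, 8, 10] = (10)(0 2 9 8 3 7 6 5 1)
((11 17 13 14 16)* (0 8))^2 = (11 13 16 17 14)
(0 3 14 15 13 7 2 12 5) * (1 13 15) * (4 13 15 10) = (0 3 14 1 15 10 4 13 7 2 12 5) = [3, 15, 12, 14, 13, 0, 6, 2, 8, 9, 4, 11, 5, 7, 1, 10]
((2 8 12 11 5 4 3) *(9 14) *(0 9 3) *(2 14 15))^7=((0 9 15 2 8 12 11 5 4)(3 14))^7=(0 5 12 2 9 4 11 8 15)(3 14)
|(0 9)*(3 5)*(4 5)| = 6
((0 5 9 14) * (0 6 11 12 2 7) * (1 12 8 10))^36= ((0 5 9 14 6 11 8 10 1 12 2 7))^36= (14)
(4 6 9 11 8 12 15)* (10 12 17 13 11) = (4 6 9 10 12 15)(8 17 13 11) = [0, 1, 2, 3, 6, 5, 9, 7, 17, 10, 12, 8, 15, 11, 14, 4, 16, 13]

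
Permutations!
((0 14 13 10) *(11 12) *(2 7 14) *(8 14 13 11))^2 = ((0 2 7 13 10)(8 14 11 12))^2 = (0 7 10 2 13)(8 11)(12 14)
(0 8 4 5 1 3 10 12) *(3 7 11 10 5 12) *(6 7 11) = (0 8 4 12)(1 11 10 3 5)(6 7) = [8, 11, 2, 5, 12, 1, 7, 6, 4, 9, 3, 10, 0]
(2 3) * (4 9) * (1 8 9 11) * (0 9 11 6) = (0 9 4 6)(1 8 11)(2 3) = [9, 8, 3, 2, 6, 5, 0, 7, 11, 4, 10, 1]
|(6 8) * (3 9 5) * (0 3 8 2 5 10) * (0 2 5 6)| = |(0 3 9 10 2 6 5 8)| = 8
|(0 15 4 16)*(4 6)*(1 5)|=|(0 15 6 4 16)(1 5)|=10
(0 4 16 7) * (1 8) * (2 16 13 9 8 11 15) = (0 4 13 9 8 1 11 15 2 16 7) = [4, 11, 16, 3, 13, 5, 6, 0, 1, 8, 10, 15, 12, 9, 14, 2, 7]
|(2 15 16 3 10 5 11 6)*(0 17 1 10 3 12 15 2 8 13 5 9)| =15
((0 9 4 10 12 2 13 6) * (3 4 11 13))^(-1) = ((0 9 11 13 6)(2 3 4 10 12))^(-1) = (0 6 13 11 9)(2 12 10 4 3)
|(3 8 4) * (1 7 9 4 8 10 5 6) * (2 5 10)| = |(10)(1 7 9 4 3 2 5 6)| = 8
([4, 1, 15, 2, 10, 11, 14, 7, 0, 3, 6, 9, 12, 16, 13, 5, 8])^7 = (0 8 16 13 14 6 10 4)(2 15 5 11 9 3)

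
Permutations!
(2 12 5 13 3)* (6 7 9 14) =(2 12 5 13 3)(6 7 9 14) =[0, 1, 12, 2, 4, 13, 7, 9, 8, 14, 10, 11, 5, 3, 6]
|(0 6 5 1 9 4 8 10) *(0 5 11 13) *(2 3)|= 12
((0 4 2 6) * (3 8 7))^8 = (3 7 8)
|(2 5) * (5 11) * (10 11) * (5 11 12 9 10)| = 6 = |(2 5)(9 10 12)|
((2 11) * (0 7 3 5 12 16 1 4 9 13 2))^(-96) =(16)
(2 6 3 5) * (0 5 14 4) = (0 5 2 6 3 14 4) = [5, 1, 6, 14, 0, 2, 3, 7, 8, 9, 10, 11, 12, 13, 4]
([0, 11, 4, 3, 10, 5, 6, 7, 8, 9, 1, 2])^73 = (1 4 11 10 2)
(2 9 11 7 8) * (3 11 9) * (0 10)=(0 10)(2 3 11 7 8)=[10, 1, 3, 11, 4, 5, 6, 8, 2, 9, 0, 7]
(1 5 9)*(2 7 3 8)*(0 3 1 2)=(0 3 8)(1 5 9 2 7)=[3, 5, 7, 8, 4, 9, 6, 1, 0, 2]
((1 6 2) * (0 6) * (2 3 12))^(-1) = (0 1 2 12 3 6)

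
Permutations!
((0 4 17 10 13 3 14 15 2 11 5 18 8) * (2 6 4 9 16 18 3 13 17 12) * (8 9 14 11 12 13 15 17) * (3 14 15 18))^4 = (0 13 3 17 15 18 11 10 6 9 5 8 4 16 14)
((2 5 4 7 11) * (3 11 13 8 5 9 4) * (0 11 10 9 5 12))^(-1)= (0 12 8 13 7 4 9 10 3 5 2 11)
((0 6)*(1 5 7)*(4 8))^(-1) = ((0 6)(1 5 7)(4 8))^(-1) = (0 6)(1 7 5)(4 8)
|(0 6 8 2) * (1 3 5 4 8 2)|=15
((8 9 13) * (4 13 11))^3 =((4 13 8 9 11))^3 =(4 9 13 11 8)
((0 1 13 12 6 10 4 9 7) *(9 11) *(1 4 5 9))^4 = (0 13 5 4 12 9 11 6 7 1 10)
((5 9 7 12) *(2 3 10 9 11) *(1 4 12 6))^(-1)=(1 6 7 9 10 3 2 11 5 12 4)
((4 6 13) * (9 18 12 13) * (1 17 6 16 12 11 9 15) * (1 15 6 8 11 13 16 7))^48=(1 11 13)(4 17 9)(7 8 18)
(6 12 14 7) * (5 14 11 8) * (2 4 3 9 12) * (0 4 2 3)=[4, 1, 2, 9, 0, 14, 3, 6, 5, 12, 10, 8, 11, 13, 7]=(0 4)(3 9 12 11 8 5 14 7 6)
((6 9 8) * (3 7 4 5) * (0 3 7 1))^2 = (0 1 3)(4 7 5)(6 8 9)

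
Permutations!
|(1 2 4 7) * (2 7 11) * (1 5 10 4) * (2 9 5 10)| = |(1 7 10 4 11 9 5 2)| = 8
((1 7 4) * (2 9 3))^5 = (1 4 7)(2 3 9)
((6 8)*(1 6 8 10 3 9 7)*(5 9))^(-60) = (1 3 7 10 9 6 5)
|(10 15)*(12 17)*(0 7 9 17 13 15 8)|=9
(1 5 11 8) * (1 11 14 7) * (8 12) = (1 5 14 7)(8 11 12) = [0, 5, 2, 3, 4, 14, 6, 1, 11, 9, 10, 12, 8, 13, 7]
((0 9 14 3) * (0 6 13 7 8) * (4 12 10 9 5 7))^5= (0 5 7 8)(3 10 13 14 12 6 9 4)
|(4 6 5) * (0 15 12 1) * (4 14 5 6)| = 4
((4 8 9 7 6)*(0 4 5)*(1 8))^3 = (0 8 6 4 9 5 1 7)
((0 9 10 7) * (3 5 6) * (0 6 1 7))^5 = ((0 9 10)(1 7 6 3 5))^5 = (0 10 9)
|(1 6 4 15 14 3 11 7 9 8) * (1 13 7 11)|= |(1 6 4 15 14 3)(7 9 8 13)|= 12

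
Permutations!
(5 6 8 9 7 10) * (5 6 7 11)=(5 7 10 6 8 9 11)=[0, 1, 2, 3, 4, 7, 8, 10, 9, 11, 6, 5]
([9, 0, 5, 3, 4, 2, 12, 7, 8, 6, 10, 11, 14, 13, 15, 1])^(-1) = [1, 15, 5, 3, 4, 2, 9, 7, 8, 0, 10, 11, 6, 13, 12, 14]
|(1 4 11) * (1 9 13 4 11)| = |(1 11 9 13 4)| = 5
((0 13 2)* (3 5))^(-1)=((0 13 2)(3 5))^(-1)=(0 2 13)(3 5)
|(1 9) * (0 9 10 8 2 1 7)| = |(0 9 7)(1 10 8 2)| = 12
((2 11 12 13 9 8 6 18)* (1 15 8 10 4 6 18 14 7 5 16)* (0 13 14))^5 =((0 13 9 10 4 6)(1 15 8 18 2 11 12 14 7 5 16))^5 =(0 6 4 10 9 13)(1 11 16 2 5 18 7 8 14 15 12)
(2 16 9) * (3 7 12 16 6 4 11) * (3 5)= (2 6 4 11 5 3 7 12 16 9)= [0, 1, 6, 7, 11, 3, 4, 12, 8, 2, 10, 5, 16, 13, 14, 15, 9]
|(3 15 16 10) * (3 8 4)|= 6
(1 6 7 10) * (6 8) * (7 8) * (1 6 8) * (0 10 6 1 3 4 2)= [10, 7, 0, 4, 2, 5, 3, 6, 8, 9, 1]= (0 10 1 7 6 3 4 2)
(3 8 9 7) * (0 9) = (0 9 7 3 8) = [9, 1, 2, 8, 4, 5, 6, 3, 0, 7]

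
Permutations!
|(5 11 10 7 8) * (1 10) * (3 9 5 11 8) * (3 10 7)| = |(1 7 10 3 9 5 8 11)| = 8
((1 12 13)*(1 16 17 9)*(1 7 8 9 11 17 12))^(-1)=((7 8 9)(11 17)(12 13 16))^(-1)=(7 9 8)(11 17)(12 16 13)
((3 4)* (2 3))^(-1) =(2 4 3)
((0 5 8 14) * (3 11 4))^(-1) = (0 14 8 5)(3 4 11)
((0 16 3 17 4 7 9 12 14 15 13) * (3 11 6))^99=(0 9 6 15 4 16 12 3 13 7 11 14 17)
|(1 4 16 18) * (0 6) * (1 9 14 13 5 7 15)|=|(0 6)(1 4 16 18 9 14 13 5 7 15)|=10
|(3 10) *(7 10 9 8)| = 5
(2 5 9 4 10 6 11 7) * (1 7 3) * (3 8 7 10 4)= [0, 10, 5, 1, 4, 9, 11, 2, 7, 3, 6, 8]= (1 10 6 11 8 7 2 5 9 3)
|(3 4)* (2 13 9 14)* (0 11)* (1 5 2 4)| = |(0 11)(1 5 2 13 9 14 4 3)| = 8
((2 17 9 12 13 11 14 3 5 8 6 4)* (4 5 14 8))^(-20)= (17)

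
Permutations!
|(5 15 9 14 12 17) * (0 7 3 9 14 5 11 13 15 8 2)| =42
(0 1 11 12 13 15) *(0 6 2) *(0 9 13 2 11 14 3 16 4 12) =(0 1 14 3 16 4 12 2 9 13 15 6 11) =[1, 14, 9, 16, 12, 5, 11, 7, 8, 13, 10, 0, 2, 15, 3, 6, 4]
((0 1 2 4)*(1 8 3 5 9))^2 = (0 3 9 2)(1 4 8 5)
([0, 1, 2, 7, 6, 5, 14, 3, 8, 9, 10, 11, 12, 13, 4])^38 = [0, 1, 2, 3, 14, 5, 4, 7, 8, 9, 10, 11, 12, 13, 6]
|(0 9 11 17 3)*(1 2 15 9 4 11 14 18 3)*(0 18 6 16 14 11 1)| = 24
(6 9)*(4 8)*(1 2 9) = (1 2 9 6)(4 8) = [0, 2, 9, 3, 8, 5, 1, 7, 4, 6]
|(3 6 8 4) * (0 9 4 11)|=|(0 9 4 3 6 8 11)|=7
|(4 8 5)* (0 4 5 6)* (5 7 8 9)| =|(0 4 9 5 7 8 6)| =7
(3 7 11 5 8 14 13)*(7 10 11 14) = (3 10 11 5 8 7 14 13) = [0, 1, 2, 10, 4, 8, 6, 14, 7, 9, 11, 5, 12, 3, 13]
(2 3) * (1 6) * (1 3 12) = (1 6 3 2 12) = [0, 6, 12, 2, 4, 5, 3, 7, 8, 9, 10, 11, 1]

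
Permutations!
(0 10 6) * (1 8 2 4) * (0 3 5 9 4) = (0 10 6 3 5 9 4 1 8 2) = [10, 8, 0, 5, 1, 9, 3, 7, 2, 4, 6]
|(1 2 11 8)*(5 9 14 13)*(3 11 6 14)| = |(1 2 6 14 13 5 9 3 11 8)| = 10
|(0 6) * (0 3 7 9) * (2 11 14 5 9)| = |(0 6 3 7 2 11 14 5 9)| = 9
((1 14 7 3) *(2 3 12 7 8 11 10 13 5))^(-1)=(1 3 2 5 13 10 11 8 14)(7 12)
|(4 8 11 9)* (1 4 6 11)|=3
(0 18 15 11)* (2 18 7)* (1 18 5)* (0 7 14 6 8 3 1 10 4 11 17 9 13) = (0 14 6 8 3 1 18 15 17 9 13)(2 5 10 4 11 7) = [14, 18, 5, 1, 11, 10, 8, 2, 3, 13, 4, 7, 12, 0, 6, 17, 16, 9, 15]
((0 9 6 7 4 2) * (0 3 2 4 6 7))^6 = (0 7)(6 9)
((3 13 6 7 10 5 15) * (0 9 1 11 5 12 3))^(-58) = ((0 9 1 11 5 15)(3 13 6 7 10 12))^(-58) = (0 1 5)(3 6 10)(7 12 13)(9 11 15)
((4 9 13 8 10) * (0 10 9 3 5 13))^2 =(0 4 5 8)(3 13 9 10)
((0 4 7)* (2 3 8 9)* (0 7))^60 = (9)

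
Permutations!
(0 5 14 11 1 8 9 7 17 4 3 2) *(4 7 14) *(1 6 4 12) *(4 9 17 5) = (0 4 3 2)(1 8 17 7 5 12)(6 9 14 11) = [4, 8, 0, 2, 3, 12, 9, 5, 17, 14, 10, 6, 1, 13, 11, 15, 16, 7]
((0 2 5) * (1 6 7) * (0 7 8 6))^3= (0 7 2 1 5)(6 8)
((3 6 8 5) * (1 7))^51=((1 7)(3 6 8 5))^51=(1 7)(3 5 8 6)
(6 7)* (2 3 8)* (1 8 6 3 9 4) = (1 8 2 9 4)(3 6 7) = [0, 8, 9, 6, 1, 5, 7, 3, 2, 4]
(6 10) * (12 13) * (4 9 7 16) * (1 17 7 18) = (1 17 7 16 4 9 18)(6 10)(12 13) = [0, 17, 2, 3, 9, 5, 10, 16, 8, 18, 6, 11, 13, 12, 14, 15, 4, 7, 1]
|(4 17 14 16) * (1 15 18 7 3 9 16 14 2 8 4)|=|(1 15 18 7 3 9 16)(2 8 4 17)|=28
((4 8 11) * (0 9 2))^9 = ((0 9 2)(4 8 11))^9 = (11)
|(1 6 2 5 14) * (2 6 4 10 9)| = 7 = |(1 4 10 9 2 5 14)|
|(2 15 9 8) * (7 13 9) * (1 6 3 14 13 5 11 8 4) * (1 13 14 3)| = 6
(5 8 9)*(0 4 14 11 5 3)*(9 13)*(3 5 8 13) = (0 4 14 11 8 3)(5 13 9) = [4, 1, 2, 0, 14, 13, 6, 7, 3, 5, 10, 8, 12, 9, 11]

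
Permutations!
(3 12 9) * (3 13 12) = (9 13 12) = [0, 1, 2, 3, 4, 5, 6, 7, 8, 13, 10, 11, 9, 12]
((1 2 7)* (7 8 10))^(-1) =(1 7 10 8 2)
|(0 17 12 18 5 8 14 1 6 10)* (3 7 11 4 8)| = |(0 17 12 18 5 3 7 11 4 8 14 1 6 10)| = 14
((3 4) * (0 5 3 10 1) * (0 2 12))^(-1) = (0 12 2 1 10 4 3 5)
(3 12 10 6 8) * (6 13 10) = (3 12 6 8)(10 13) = [0, 1, 2, 12, 4, 5, 8, 7, 3, 9, 13, 11, 6, 10]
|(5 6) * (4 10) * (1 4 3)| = 4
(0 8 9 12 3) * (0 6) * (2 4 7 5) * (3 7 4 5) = (0 8 9 12 7 3 6)(2 5) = [8, 1, 5, 6, 4, 2, 0, 3, 9, 12, 10, 11, 7]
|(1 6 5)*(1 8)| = 4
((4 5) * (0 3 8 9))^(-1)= (0 9 8 3)(4 5)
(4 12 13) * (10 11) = (4 12 13)(10 11) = [0, 1, 2, 3, 12, 5, 6, 7, 8, 9, 11, 10, 13, 4]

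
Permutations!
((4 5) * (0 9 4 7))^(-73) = (0 4 7 9 5)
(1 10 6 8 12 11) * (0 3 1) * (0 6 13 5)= (0 3 1 10 13 5)(6 8 12 11)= [3, 10, 2, 1, 4, 0, 8, 7, 12, 9, 13, 6, 11, 5]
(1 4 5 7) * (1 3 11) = (1 4 5 7 3 11) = [0, 4, 2, 11, 5, 7, 6, 3, 8, 9, 10, 1]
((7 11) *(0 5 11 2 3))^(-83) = (0 5 11 7 2 3)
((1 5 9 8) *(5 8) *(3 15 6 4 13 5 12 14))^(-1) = ((1 8)(3 15 6 4 13 5 9 12 14))^(-1) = (1 8)(3 14 12 9 5 13 4 6 15)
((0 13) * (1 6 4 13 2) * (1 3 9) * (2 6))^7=((0 6 4 13)(1 2 3 9))^7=(0 13 4 6)(1 9 3 2)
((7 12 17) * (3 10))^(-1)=((3 10)(7 12 17))^(-1)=(3 10)(7 17 12)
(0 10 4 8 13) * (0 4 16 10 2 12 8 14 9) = (0 2 12 8 13 4 14 9)(10 16) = [2, 1, 12, 3, 14, 5, 6, 7, 13, 0, 16, 11, 8, 4, 9, 15, 10]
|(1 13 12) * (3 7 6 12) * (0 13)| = |(0 13 3 7 6 12 1)| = 7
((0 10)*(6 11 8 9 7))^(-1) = (0 10)(6 7 9 8 11) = ((0 10)(6 11 8 9 7))^(-1)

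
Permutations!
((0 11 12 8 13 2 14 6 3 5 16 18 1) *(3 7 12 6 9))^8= ((0 11 6 7 12 8 13 2 14 9 3 5 16 18 1))^8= (0 14 11 9 6 3 7 5 12 16 8 18 13 1 2)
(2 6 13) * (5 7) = (2 6 13)(5 7) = [0, 1, 6, 3, 4, 7, 13, 5, 8, 9, 10, 11, 12, 2]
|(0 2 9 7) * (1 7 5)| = |(0 2 9 5 1 7)| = 6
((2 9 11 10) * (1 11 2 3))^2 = ((1 11 10 3)(2 9))^2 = (1 10)(3 11)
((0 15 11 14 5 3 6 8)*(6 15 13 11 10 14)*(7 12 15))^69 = ((0 13 11 6 8)(3 7 12 15 10 14 5))^69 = (0 8 6 11 13)(3 5 14 10 15 12 7)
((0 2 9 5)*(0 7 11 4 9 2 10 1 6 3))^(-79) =((0 10 1 6 3)(4 9 5 7 11))^(-79) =(0 10 1 6 3)(4 9 5 7 11)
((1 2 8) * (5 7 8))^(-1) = ((1 2 5 7 8))^(-1) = (1 8 7 5 2)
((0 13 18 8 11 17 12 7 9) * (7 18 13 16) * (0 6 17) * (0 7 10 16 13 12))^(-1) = (0 17 6 9 7 11 8 18 12 13)(10 16)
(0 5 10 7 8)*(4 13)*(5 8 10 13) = (0 8)(4 5 13)(7 10) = [8, 1, 2, 3, 5, 13, 6, 10, 0, 9, 7, 11, 12, 4]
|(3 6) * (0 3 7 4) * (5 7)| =|(0 3 6 5 7 4)| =6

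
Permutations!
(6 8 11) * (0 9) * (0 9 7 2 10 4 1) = (0 7 2 10 4 1)(6 8 11) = [7, 0, 10, 3, 1, 5, 8, 2, 11, 9, 4, 6]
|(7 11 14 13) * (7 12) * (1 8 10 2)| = 20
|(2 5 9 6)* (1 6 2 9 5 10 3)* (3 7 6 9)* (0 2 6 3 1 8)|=6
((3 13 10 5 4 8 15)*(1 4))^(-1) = (1 5 10 13 3 15 8 4)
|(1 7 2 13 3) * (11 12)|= 10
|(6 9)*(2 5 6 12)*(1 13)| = 10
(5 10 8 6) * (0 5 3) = (0 5 10 8 6 3) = [5, 1, 2, 0, 4, 10, 3, 7, 6, 9, 8]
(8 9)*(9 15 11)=(8 15 11 9)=[0, 1, 2, 3, 4, 5, 6, 7, 15, 8, 10, 9, 12, 13, 14, 11]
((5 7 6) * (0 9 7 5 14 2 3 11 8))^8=(0 8 11 3 2 14 6 7 9)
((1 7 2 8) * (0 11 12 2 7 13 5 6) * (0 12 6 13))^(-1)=(0 1 8 2 12 6 11)(5 13)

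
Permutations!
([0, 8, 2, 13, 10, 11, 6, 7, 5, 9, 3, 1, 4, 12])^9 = [0, 8, 2, 10, 12, 11, 6, 7, 5, 9, 4, 1, 13, 3]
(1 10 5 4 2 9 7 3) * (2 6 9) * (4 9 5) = [0, 10, 2, 1, 6, 9, 5, 3, 8, 7, 4] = (1 10 4 6 5 9 7 3)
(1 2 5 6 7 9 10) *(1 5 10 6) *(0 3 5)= (0 3 5 1 2 10)(6 7 9)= [3, 2, 10, 5, 4, 1, 7, 9, 8, 6, 0]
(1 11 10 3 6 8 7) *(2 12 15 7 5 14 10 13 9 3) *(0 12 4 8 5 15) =[12, 11, 4, 6, 8, 14, 5, 1, 15, 3, 2, 13, 0, 9, 10, 7] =(0 12)(1 11 13 9 3 6 5 14 10 2 4 8 15 7)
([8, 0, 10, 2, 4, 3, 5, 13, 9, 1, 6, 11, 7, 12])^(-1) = (0 1 9 8)(2 3 5 6 10)(7 12 13)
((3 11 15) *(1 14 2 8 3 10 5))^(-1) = (1 5 10 15 11 3 8 2 14)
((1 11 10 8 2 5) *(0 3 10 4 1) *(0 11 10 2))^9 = (11)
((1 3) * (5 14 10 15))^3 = (1 3)(5 15 10 14)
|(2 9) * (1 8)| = |(1 8)(2 9)| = 2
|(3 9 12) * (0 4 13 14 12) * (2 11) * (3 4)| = 12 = |(0 3 9)(2 11)(4 13 14 12)|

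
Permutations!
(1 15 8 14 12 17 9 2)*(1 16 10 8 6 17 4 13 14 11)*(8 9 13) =(1 15 6 17 13 14 12 4 8 11)(2 16 10 9) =[0, 15, 16, 3, 8, 5, 17, 7, 11, 2, 9, 1, 4, 14, 12, 6, 10, 13]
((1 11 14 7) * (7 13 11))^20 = (11 13 14)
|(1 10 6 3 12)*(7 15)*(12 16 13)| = |(1 10 6 3 16 13 12)(7 15)| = 14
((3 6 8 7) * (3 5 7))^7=(3 6 8)(5 7)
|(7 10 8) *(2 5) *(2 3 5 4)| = |(2 4)(3 5)(7 10 8)| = 6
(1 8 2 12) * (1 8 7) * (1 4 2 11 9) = (1 7 4 2 12 8 11 9) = [0, 7, 12, 3, 2, 5, 6, 4, 11, 1, 10, 9, 8]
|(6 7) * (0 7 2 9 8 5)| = 7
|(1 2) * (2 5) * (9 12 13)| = |(1 5 2)(9 12 13)| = 3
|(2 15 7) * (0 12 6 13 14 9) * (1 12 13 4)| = 12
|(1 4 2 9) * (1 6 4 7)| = 4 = |(1 7)(2 9 6 4)|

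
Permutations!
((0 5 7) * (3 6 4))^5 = ((0 5 7)(3 6 4))^5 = (0 7 5)(3 4 6)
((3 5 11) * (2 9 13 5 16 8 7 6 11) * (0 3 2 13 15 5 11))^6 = ((0 3 16 8 7 6)(2 9 15 5 13 11))^6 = (16)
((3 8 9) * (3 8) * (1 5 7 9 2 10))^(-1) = (1 10 2 8 9 7 5)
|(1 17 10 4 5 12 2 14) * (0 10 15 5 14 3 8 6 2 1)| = 20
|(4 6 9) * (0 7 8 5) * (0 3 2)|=6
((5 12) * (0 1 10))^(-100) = ((0 1 10)(5 12))^(-100) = (12)(0 10 1)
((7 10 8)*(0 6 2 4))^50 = (0 2)(4 6)(7 8 10)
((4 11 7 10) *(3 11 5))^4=((3 11 7 10 4 5))^4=(3 4 7)(5 10 11)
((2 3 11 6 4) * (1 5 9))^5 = ((1 5 9)(2 3 11 6 4))^5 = (11)(1 9 5)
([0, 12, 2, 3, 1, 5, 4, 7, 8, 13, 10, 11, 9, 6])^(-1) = (1 4 6 13 9 12)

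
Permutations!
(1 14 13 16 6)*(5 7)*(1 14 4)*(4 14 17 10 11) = [0, 14, 2, 3, 1, 7, 17, 5, 8, 9, 11, 4, 12, 16, 13, 15, 6, 10] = (1 14 13 16 6 17 10 11 4)(5 7)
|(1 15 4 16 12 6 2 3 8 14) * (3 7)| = |(1 15 4 16 12 6 2 7 3 8 14)| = 11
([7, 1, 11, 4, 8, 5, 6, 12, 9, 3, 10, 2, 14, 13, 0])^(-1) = (0 14 12 7)(2 11)(3 9 8 4)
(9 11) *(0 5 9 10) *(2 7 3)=(0 5 9 11 10)(2 7 3)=[5, 1, 7, 2, 4, 9, 6, 3, 8, 11, 0, 10]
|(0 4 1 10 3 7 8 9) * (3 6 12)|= 10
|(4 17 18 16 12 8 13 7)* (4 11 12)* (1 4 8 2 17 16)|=|(1 4 16 8 13 7 11 12 2 17 18)|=11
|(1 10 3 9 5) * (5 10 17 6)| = |(1 17 6 5)(3 9 10)| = 12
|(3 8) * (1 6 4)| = 6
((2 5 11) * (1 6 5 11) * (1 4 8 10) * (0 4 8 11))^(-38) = ((0 4 11 2)(1 6 5 8 10))^(-38) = (0 11)(1 5 10 6 8)(2 4)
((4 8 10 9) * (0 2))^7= (0 2)(4 9 10 8)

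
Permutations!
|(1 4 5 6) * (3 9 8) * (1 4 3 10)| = |(1 3 9 8 10)(4 5 6)| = 15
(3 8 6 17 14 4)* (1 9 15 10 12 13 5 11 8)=(1 9 15 10 12 13 5 11 8 6 17 14 4 3)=[0, 9, 2, 1, 3, 11, 17, 7, 6, 15, 12, 8, 13, 5, 4, 10, 16, 14]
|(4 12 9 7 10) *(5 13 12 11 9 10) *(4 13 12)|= |(4 11 9 7 5 12 10 13)|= 8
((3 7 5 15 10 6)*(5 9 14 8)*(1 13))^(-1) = ((1 13)(3 7 9 14 8 5 15 10 6))^(-1) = (1 13)(3 6 10 15 5 8 14 9 7)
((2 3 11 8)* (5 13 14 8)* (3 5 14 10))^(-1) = ((2 5 13 10 3 11 14 8))^(-1) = (2 8 14 11 3 10 13 5)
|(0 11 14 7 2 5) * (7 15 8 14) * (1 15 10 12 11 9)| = 12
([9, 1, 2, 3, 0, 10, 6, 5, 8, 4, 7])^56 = [4, 1, 2, 3, 9, 7, 6, 10, 8, 0, 5]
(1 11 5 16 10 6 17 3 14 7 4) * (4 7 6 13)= (1 11 5 16 10 13 4)(3 14 6 17)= [0, 11, 2, 14, 1, 16, 17, 7, 8, 9, 13, 5, 12, 4, 6, 15, 10, 3]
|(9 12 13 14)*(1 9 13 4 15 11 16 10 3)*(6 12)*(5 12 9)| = 18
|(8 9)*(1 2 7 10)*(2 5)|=|(1 5 2 7 10)(8 9)|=10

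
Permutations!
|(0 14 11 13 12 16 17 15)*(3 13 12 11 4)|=|(0 14 4 3 13 11 12 16 17 15)|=10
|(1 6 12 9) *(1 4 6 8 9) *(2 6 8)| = |(1 2 6 12)(4 8 9)| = 12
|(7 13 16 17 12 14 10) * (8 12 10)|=15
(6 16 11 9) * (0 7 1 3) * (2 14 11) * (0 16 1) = (0 7)(1 3 16 2 14 11 9 6) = [7, 3, 14, 16, 4, 5, 1, 0, 8, 6, 10, 9, 12, 13, 11, 15, 2]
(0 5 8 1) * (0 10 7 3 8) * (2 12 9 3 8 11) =(0 5)(1 10 7 8)(2 12 9 3 11) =[5, 10, 12, 11, 4, 0, 6, 8, 1, 3, 7, 2, 9]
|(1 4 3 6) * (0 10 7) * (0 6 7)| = 10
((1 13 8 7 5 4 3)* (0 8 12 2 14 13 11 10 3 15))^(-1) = ((0 8 7 5 4 15)(1 11 10 3)(2 14 13 12))^(-1) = (0 15 4 5 7 8)(1 3 10 11)(2 12 13 14)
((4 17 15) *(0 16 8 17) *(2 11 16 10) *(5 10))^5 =(0 16)(2 15)(4 11)(5 8)(10 17)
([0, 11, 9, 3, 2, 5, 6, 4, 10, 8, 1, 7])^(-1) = (1 10 8 9 2 4 7 11)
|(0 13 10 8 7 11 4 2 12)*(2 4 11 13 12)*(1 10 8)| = 6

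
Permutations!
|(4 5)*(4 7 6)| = |(4 5 7 6)| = 4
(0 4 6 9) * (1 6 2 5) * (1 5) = (0 4 2 1 6 9) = [4, 6, 1, 3, 2, 5, 9, 7, 8, 0]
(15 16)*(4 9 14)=[0, 1, 2, 3, 9, 5, 6, 7, 8, 14, 10, 11, 12, 13, 4, 16, 15]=(4 9 14)(15 16)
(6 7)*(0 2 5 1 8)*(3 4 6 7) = [2, 8, 5, 4, 6, 1, 3, 7, 0] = (0 2 5 1 8)(3 4 6)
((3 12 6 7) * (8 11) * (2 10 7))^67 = (2 10 7 3 12 6)(8 11) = ((2 10 7 3 12 6)(8 11))^67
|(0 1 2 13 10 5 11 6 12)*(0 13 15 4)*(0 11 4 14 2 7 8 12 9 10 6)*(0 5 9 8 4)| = |(0 1 7 4 11 5)(2 15 14)(6 8 12 13)(9 10)| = 12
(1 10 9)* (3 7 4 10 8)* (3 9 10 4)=(10)(1 8 9)(3 7)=[0, 8, 2, 7, 4, 5, 6, 3, 9, 1, 10]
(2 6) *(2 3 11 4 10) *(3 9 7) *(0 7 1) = (0 7 3 11 4 10 2 6 9 1) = [7, 0, 6, 11, 10, 5, 9, 3, 8, 1, 2, 4]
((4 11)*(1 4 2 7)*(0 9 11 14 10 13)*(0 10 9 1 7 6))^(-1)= ((0 1 4 14 9 11 2 6)(10 13))^(-1)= (0 6 2 11 9 14 4 1)(10 13)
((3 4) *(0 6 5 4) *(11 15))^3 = (0 4 6 3 5)(11 15)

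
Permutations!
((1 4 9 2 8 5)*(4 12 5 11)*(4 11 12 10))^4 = (1 2)(4 12)(5 9)(8 10)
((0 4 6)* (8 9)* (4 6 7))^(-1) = ((0 6)(4 7)(8 9))^(-1) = (0 6)(4 7)(8 9)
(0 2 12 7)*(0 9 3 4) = [2, 1, 12, 4, 0, 5, 6, 9, 8, 3, 10, 11, 7] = (0 2 12 7 9 3 4)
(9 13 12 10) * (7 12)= (7 12 10 9 13)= [0, 1, 2, 3, 4, 5, 6, 12, 8, 13, 9, 11, 10, 7]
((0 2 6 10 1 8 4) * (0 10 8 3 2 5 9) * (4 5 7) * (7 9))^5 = ((0 9)(1 3 2 6 8 5 7 4 10))^5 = (0 9)(1 5 3 7 2 4 6 10 8)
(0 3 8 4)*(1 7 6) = [3, 7, 2, 8, 0, 5, 1, 6, 4] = (0 3 8 4)(1 7 6)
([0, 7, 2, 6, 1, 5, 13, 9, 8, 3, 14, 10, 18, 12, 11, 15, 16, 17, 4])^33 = [0, 12, 2, 1, 13, 5, 7, 18, 8, 4, 10, 11, 3, 9, 14, 15, 16, 17, 6]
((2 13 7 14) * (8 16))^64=((2 13 7 14)(8 16))^64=(16)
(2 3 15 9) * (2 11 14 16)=(2 3 15 9 11 14 16)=[0, 1, 3, 15, 4, 5, 6, 7, 8, 11, 10, 14, 12, 13, 16, 9, 2]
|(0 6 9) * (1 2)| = |(0 6 9)(1 2)| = 6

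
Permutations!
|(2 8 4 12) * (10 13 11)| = 12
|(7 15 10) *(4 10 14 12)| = 6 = |(4 10 7 15 14 12)|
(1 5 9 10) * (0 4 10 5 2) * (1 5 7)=(0 4 10 5 9 7 1 2)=[4, 2, 0, 3, 10, 9, 6, 1, 8, 7, 5]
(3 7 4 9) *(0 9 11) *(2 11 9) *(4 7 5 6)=(0 2 11)(3 5 6 4 9)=[2, 1, 11, 5, 9, 6, 4, 7, 8, 3, 10, 0]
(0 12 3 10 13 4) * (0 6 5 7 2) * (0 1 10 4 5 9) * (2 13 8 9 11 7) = [12, 10, 1, 4, 6, 2, 11, 13, 9, 0, 8, 7, 3, 5] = (0 12 3 4 6 11 7 13 5 2 1 10 8 9)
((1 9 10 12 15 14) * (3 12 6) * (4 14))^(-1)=((1 9 10 6 3 12 15 4 14))^(-1)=(1 14 4 15 12 3 6 10 9)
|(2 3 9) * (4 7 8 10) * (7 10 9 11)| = 6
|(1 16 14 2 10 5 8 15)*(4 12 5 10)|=|(1 16 14 2 4 12 5 8 15)|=9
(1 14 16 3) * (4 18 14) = (1 4 18 14 16 3) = [0, 4, 2, 1, 18, 5, 6, 7, 8, 9, 10, 11, 12, 13, 16, 15, 3, 17, 14]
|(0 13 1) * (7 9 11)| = 3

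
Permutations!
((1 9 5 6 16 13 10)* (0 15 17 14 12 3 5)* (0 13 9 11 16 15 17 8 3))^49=((0 17 14 12)(1 11 16 9 13 10)(3 5 6 15 8))^49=(0 17 14 12)(1 11 16 9 13 10)(3 8 15 6 5)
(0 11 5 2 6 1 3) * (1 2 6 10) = (0 11 5 6 2 10 1 3) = [11, 3, 10, 0, 4, 6, 2, 7, 8, 9, 1, 5]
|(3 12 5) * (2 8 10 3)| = 6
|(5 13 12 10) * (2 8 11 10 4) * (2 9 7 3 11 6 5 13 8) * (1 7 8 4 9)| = |(1 7 3 11 10 13 12 9 8 6 5 4)| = 12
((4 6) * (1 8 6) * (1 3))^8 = ((1 8 6 4 3))^8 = (1 4 8 3 6)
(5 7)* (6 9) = (5 7)(6 9) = [0, 1, 2, 3, 4, 7, 9, 5, 8, 6]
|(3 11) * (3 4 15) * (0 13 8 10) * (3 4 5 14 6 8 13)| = |(0 3 11 5 14 6 8 10)(4 15)| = 8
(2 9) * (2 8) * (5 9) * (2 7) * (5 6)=(2 6 5 9 8 7)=[0, 1, 6, 3, 4, 9, 5, 2, 7, 8]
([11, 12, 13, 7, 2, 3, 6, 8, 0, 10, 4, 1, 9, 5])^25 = (0 8 7 3 5 13 2 4 10 9 12 1 11)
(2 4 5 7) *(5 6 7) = (2 4 6 7) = [0, 1, 4, 3, 6, 5, 7, 2]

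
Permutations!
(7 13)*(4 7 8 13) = (4 7)(8 13) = [0, 1, 2, 3, 7, 5, 6, 4, 13, 9, 10, 11, 12, 8]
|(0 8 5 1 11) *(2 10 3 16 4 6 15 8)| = |(0 2 10 3 16 4 6 15 8 5 1 11)| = 12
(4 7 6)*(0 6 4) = [6, 1, 2, 3, 7, 5, 0, 4] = (0 6)(4 7)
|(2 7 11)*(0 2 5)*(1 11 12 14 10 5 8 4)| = |(0 2 7 12 14 10 5)(1 11 8 4)| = 28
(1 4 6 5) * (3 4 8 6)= [0, 8, 2, 4, 3, 1, 5, 7, 6]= (1 8 6 5)(3 4)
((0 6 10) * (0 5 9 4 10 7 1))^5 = (0 6 7 1)(4 10 5 9)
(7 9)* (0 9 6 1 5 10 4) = [9, 5, 2, 3, 0, 10, 1, 6, 8, 7, 4] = (0 9 7 6 1 5 10 4)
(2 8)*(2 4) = [0, 1, 8, 3, 2, 5, 6, 7, 4] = (2 8 4)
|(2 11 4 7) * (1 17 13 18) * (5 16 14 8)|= |(1 17 13 18)(2 11 4 7)(5 16 14 8)|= 4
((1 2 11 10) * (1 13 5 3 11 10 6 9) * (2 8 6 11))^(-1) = ((1 8 6 9)(2 10 13 5 3))^(-1) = (1 9 6 8)(2 3 5 13 10)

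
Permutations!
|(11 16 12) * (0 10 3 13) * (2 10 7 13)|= 3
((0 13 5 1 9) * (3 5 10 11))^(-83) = (0 5 10 9 3 13 1 11) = ((0 13 10 11 3 5 1 9))^(-83)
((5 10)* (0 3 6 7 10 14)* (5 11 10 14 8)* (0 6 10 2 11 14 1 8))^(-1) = ((0 3 10 14 6 7 1 8 5)(2 11))^(-1) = (0 5 8 1 7 6 14 10 3)(2 11)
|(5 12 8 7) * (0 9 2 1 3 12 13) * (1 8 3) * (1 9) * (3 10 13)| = 11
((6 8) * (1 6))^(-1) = ((1 6 8))^(-1) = (1 8 6)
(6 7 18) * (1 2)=[0, 2, 1, 3, 4, 5, 7, 18, 8, 9, 10, 11, 12, 13, 14, 15, 16, 17, 6]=(1 2)(6 7 18)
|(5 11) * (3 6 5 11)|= |(11)(3 6 5)|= 3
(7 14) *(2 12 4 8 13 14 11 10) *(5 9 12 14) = (2 14 7 11 10)(4 8 13 5 9 12) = [0, 1, 14, 3, 8, 9, 6, 11, 13, 12, 2, 10, 4, 5, 7]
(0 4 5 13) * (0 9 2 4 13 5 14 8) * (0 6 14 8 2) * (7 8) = (0 13 9)(2 4 7 8 6 14) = [13, 1, 4, 3, 7, 5, 14, 8, 6, 0, 10, 11, 12, 9, 2]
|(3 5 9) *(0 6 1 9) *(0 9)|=3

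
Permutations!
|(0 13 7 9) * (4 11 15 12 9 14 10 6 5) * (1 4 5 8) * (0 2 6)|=45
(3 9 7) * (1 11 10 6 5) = (1 11 10 6 5)(3 9 7) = [0, 11, 2, 9, 4, 1, 5, 3, 8, 7, 6, 10]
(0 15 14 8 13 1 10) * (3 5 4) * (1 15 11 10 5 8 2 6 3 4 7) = [11, 5, 6, 8, 4, 7, 3, 1, 13, 9, 0, 10, 12, 15, 2, 14] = (0 11 10)(1 5 7)(2 6 3 8 13 15 14)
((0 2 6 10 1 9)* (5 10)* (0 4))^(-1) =((0 2 6 5 10 1 9 4))^(-1) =(0 4 9 1 10 5 6 2)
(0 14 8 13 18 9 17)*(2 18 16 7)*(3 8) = (0 14 3 8 13 16 7 2 18 9 17) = [14, 1, 18, 8, 4, 5, 6, 2, 13, 17, 10, 11, 12, 16, 3, 15, 7, 0, 9]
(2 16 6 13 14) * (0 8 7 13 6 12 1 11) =[8, 11, 16, 3, 4, 5, 6, 13, 7, 9, 10, 0, 1, 14, 2, 15, 12] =(0 8 7 13 14 2 16 12 1 11)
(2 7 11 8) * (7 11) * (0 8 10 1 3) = [8, 3, 11, 0, 4, 5, 6, 7, 2, 9, 1, 10] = (0 8 2 11 10 1 3)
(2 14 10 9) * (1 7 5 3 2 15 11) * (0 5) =(0 5 3 2 14 10 9 15 11 1 7) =[5, 7, 14, 2, 4, 3, 6, 0, 8, 15, 9, 1, 12, 13, 10, 11]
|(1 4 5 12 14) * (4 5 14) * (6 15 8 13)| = 20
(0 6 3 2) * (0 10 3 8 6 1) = (0 1)(2 10 3)(6 8) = [1, 0, 10, 2, 4, 5, 8, 7, 6, 9, 3]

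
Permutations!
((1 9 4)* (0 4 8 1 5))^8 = (0 5 4)(1 8 9)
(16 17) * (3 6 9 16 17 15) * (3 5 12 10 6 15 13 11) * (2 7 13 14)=(17)(2 7 13 11 3 15 5 12 10 6 9 16 14)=[0, 1, 7, 15, 4, 12, 9, 13, 8, 16, 6, 3, 10, 11, 2, 5, 14, 17]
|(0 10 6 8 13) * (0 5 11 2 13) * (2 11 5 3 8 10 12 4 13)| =6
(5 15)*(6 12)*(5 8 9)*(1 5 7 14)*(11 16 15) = [0, 5, 2, 3, 4, 11, 12, 14, 9, 7, 10, 16, 6, 13, 1, 8, 15] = (1 5 11 16 15 8 9 7 14)(6 12)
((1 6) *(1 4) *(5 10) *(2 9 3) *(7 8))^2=((1 6 4)(2 9 3)(5 10)(7 8))^2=(10)(1 4 6)(2 3 9)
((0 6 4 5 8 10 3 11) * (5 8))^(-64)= (0 11 3 10 8 4 6)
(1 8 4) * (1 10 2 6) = (1 8 4 10 2 6) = [0, 8, 6, 3, 10, 5, 1, 7, 4, 9, 2]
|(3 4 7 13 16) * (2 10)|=10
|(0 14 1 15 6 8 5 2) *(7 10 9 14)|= 11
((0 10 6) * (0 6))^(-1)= ((0 10))^(-1)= (0 10)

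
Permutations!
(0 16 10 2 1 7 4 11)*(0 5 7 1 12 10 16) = (16)(2 12 10)(4 11 5 7) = [0, 1, 12, 3, 11, 7, 6, 4, 8, 9, 2, 5, 10, 13, 14, 15, 16]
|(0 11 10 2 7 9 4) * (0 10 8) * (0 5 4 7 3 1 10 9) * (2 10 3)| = |(0 11 8 5 4 9 7)(1 3)| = 14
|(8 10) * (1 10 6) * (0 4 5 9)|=4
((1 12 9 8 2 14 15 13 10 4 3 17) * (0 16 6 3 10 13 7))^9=(0 2 1 16 14 12 6 15 9 3 7 8 17)(4 10)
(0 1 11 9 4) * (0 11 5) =(0 1 5)(4 11 9) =[1, 5, 2, 3, 11, 0, 6, 7, 8, 4, 10, 9]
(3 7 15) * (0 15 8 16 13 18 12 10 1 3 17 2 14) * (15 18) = (0 18 12 10 1 3 7 8 16 13 15 17 2 14) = [18, 3, 14, 7, 4, 5, 6, 8, 16, 9, 1, 11, 10, 15, 0, 17, 13, 2, 12]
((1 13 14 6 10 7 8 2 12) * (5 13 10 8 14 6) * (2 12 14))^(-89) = (1 10 7 2 14 5 13 6 8 12)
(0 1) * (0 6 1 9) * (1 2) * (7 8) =[9, 6, 1, 3, 4, 5, 2, 8, 7, 0] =(0 9)(1 6 2)(7 8)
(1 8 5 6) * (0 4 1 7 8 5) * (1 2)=[4, 5, 1, 3, 2, 6, 7, 8, 0]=(0 4 2 1 5 6 7 8)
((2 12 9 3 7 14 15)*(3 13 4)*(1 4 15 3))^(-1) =((1 4)(2 12 9 13 15)(3 7 14))^(-1) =(1 4)(2 15 13 9 12)(3 14 7)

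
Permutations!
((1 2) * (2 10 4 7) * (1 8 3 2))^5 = (1 10 4 7)(2 3 8)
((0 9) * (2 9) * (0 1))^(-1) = (0 1 9 2)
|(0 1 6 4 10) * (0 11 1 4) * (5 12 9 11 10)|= |(0 4 5 12 9 11 1 6)|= 8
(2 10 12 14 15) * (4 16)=(2 10 12 14 15)(4 16)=[0, 1, 10, 3, 16, 5, 6, 7, 8, 9, 12, 11, 14, 13, 15, 2, 4]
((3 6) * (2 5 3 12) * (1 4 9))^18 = (2 6 5 12 3)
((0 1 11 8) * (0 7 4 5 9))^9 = ((0 1 11 8 7 4 5 9))^9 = (0 1 11 8 7 4 5 9)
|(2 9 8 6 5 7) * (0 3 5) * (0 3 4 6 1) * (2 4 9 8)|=|(0 9 2 8 1)(3 5 7 4 6)|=5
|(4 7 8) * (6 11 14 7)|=|(4 6 11 14 7 8)|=6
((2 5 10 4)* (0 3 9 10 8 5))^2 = ((0 3 9 10 4 2)(5 8))^2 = (0 9 4)(2 3 10)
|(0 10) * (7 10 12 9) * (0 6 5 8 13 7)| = 6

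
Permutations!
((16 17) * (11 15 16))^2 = (11 16)(15 17) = ((11 15 16 17))^2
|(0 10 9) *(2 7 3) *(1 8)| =|(0 10 9)(1 8)(2 7 3)| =6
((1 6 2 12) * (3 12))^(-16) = ((1 6 2 3 12))^(-16) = (1 12 3 2 6)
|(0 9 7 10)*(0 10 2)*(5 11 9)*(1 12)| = |(0 5 11 9 7 2)(1 12)| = 6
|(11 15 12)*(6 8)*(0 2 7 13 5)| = 30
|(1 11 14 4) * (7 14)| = |(1 11 7 14 4)| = 5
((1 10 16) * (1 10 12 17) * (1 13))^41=(1 12 17 13)(10 16)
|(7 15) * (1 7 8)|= |(1 7 15 8)|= 4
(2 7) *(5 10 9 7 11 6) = (2 11 6 5 10 9 7) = [0, 1, 11, 3, 4, 10, 5, 2, 8, 7, 9, 6]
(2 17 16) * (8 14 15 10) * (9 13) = (2 17 16)(8 14 15 10)(9 13) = [0, 1, 17, 3, 4, 5, 6, 7, 14, 13, 8, 11, 12, 9, 15, 10, 2, 16]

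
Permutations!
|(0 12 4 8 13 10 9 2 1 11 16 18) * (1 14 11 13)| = 13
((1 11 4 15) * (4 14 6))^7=((1 11 14 6 4 15))^7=(1 11 14 6 4 15)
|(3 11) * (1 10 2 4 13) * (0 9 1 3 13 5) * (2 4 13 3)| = |(0 9 1 10 4 5)(2 13)(3 11)| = 6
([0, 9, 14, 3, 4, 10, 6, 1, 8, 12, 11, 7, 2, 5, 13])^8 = [0, 11, 9, 3, 4, 14, 6, 10, 8, 7, 13, 5, 1, 2, 12]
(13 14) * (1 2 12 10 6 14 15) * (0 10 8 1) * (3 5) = (0 10 6 14 13 15)(1 2 12 8)(3 5) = [10, 2, 12, 5, 4, 3, 14, 7, 1, 9, 6, 11, 8, 15, 13, 0]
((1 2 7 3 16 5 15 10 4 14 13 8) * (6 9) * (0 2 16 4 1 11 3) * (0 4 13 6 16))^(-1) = (0 1 10 15 5 16 9 6 14 4 7 2)(3 11 8 13) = ((0 2 7 4 14 6 9 16 5 15 10 1)(3 13 8 11))^(-1)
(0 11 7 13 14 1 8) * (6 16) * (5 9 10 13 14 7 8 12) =(0 11 8)(1 12 5 9 10 13 7 14)(6 16) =[11, 12, 2, 3, 4, 9, 16, 14, 0, 10, 13, 8, 5, 7, 1, 15, 6]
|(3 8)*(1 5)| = 2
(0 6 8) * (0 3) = (0 6 8 3) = [6, 1, 2, 0, 4, 5, 8, 7, 3]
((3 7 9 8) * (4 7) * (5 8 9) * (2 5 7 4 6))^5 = (9)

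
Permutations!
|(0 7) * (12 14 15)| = |(0 7)(12 14 15)| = 6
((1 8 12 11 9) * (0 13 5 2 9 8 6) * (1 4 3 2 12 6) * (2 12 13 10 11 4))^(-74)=((0 10 11 8 6)(2 9)(3 12 4)(5 13))^(-74)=(13)(0 10 11 8 6)(3 12 4)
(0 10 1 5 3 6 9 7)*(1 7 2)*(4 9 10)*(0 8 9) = (0 4)(1 5 3 6 10 7 8 9 2) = [4, 5, 1, 6, 0, 3, 10, 8, 9, 2, 7]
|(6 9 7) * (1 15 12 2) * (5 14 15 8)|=|(1 8 5 14 15 12 2)(6 9 7)|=21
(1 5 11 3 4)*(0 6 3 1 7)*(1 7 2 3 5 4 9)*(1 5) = (0 6 1 4 2 3 9 5 11 7) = [6, 4, 3, 9, 2, 11, 1, 0, 8, 5, 10, 7]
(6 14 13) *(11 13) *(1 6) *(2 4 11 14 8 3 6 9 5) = (14)(1 9 5 2 4 11 13)(3 6 8) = [0, 9, 4, 6, 11, 2, 8, 7, 3, 5, 10, 13, 12, 1, 14]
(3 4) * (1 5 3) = (1 5 3 4) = [0, 5, 2, 4, 1, 3]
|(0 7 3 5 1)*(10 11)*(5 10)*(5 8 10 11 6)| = 9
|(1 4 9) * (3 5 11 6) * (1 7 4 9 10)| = 20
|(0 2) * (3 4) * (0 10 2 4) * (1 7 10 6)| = 15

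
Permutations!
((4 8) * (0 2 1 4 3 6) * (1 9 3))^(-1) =(0 6 3 9 2)(1 8 4)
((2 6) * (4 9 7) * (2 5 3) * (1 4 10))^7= (1 9 10 4 7)(2 3 5 6)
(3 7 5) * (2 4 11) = (2 4 11)(3 7 5) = [0, 1, 4, 7, 11, 3, 6, 5, 8, 9, 10, 2]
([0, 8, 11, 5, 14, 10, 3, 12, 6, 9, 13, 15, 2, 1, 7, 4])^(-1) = (1 13 10 5 3 6 8)(2 12 7 14 4 15 11)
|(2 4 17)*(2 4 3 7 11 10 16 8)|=|(2 3 7 11 10 16 8)(4 17)|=14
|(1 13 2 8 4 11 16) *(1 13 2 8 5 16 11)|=|(1 2 5 16 13 8 4)|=7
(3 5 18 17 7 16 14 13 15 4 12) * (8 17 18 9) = (18)(3 5 9 8 17 7 16 14 13 15 4 12) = [0, 1, 2, 5, 12, 9, 6, 16, 17, 8, 10, 11, 3, 15, 13, 4, 14, 7, 18]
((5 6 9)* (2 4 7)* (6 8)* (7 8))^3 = (2 6 7 8 5 4 9)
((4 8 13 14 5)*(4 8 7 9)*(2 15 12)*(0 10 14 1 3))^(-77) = ((0 10 14 5 8 13 1 3)(2 15 12)(4 7 9))^(-77) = (0 5 1 10 8 3 14 13)(2 15 12)(4 7 9)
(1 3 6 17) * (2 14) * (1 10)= (1 3 6 17 10)(2 14)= [0, 3, 14, 6, 4, 5, 17, 7, 8, 9, 1, 11, 12, 13, 2, 15, 16, 10]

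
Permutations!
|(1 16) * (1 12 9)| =|(1 16 12 9)| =4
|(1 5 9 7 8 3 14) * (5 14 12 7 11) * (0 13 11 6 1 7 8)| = |(0 13 11 5 9 6 1 14 7)(3 12 8)| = 9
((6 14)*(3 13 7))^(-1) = (3 7 13)(6 14)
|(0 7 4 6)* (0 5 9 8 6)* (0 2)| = |(0 7 4 2)(5 9 8 6)| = 4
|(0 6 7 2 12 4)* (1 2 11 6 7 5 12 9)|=|(0 7 11 6 5 12 4)(1 2 9)|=21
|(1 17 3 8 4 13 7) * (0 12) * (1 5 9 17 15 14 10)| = |(0 12)(1 15 14 10)(3 8 4 13 7 5 9 17)| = 8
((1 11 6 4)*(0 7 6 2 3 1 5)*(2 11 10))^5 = (11)(1 10 2 3)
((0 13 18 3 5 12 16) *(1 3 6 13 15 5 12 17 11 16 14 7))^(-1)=(0 16 11 17 5 15)(1 7 14 12 3)(6 18 13)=((0 15 5 17 11 16)(1 3 12 14 7)(6 13 18))^(-1)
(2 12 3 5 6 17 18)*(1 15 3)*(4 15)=[0, 4, 12, 5, 15, 6, 17, 7, 8, 9, 10, 11, 1, 13, 14, 3, 16, 18, 2]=(1 4 15 3 5 6 17 18 2 12)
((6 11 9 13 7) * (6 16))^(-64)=((6 11 9 13 7 16))^(-64)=(6 9 7)(11 13 16)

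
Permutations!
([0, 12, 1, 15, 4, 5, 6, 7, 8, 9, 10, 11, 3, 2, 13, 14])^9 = (1 3 14 2 12 15 13)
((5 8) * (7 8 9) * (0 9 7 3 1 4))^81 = (0 9 3 1 4) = ((0 9 3 1 4)(5 7 8))^81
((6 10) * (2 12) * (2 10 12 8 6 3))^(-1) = (2 3 10 12 6 8)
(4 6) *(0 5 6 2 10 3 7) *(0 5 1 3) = (0 1 3 7 5 6 4 2 10) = [1, 3, 10, 7, 2, 6, 4, 5, 8, 9, 0]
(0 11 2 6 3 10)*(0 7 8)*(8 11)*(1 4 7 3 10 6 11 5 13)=(0 8)(1 4 7 5 13)(2 11)(3 6 10)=[8, 4, 11, 6, 7, 13, 10, 5, 0, 9, 3, 2, 12, 1]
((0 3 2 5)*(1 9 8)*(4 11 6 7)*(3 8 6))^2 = (0 1 6 4 3 5 8 9 7 11 2)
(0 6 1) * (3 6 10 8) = [10, 0, 2, 6, 4, 5, 1, 7, 3, 9, 8] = (0 10 8 3 6 1)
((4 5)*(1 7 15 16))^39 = ((1 7 15 16)(4 5))^39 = (1 16 15 7)(4 5)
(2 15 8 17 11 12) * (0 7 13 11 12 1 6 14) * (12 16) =[7, 6, 15, 3, 4, 5, 14, 13, 17, 9, 10, 1, 2, 11, 0, 8, 12, 16] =(0 7 13 11 1 6 14)(2 15 8 17 16 12)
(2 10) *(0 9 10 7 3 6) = (0 9 10 2 7 3 6) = [9, 1, 7, 6, 4, 5, 0, 3, 8, 10, 2]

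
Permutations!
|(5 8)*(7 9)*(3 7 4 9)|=|(3 7)(4 9)(5 8)|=2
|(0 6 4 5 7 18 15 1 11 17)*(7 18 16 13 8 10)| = |(0 6 4 5 18 15 1 11 17)(7 16 13 8 10)| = 45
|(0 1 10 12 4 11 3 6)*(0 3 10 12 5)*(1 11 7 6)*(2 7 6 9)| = 60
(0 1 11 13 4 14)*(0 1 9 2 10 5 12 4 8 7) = (0 9 2 10 5 12 4 14 1 11 13 8 7) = [9, 11, 10, 3, 14, 12, 6, 0, 7, 2, 5, 13, 4, 8, 1]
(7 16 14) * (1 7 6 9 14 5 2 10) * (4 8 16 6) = (1 7 6 9 14 4 8 16 5 2 10) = [0, 7, 10, 3, 8, 2, 9, 6, 16, 14, 1, 11, 12, 13, 4, 15, 5]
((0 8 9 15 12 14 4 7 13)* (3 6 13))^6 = (0 4 8 7 9 3 15 6 12 13 14) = ((0 8 9 15 12 14 4 7 3 6 13))^6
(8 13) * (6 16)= [0, 1, 2, 3, 4, 5, 16, 7, 13, 9, 10, 11, 12, 8, 14, 15, 6]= (6 16)(8 13)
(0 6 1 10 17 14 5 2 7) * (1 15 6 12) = [12, 10, 7, 3, 4, 2, 15, 0, 8, 9, 17, 11, 1, 13, 5, 6, 16, 14] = (0 12 1 10 17 14 5 2 7)(6 15)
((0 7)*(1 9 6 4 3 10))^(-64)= ((0 7)(1 9 6 4 3 10))^(-64)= (1 6 3)(4 10 9)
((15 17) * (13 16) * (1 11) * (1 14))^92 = ((1 11 14)(13 16)(15 17))^92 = (17)(1 14 11)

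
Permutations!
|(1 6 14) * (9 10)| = 6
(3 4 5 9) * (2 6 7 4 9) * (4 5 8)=[0, 1, 6, 9, 8, 2, 7, 5, 4, 3]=(2 6 7 5)(3 9)(4 8)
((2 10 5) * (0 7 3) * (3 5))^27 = ((0 7 5 2 10 3))^27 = (0 2)(3 5)(7 10)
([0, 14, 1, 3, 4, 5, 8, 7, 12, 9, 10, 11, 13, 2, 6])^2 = (1 6 12 2 14 8 13)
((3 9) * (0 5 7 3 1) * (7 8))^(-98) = (9)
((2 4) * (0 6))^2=(6)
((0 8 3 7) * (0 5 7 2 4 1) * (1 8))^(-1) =(0 1)(2 3 8 4)(5 7)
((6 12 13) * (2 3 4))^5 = (2 4 3)(6 13 12)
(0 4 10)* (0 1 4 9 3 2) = [9, 4, 0, 2, 10, 5, 6, 7, 8, 3, 1] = (0 9 3 2)(1 4 10)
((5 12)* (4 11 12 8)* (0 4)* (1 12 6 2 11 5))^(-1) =((0 4 5 8)(1 12)(2 11 6))^(-1) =(0 8 5 4)(1 12)(2 6 11)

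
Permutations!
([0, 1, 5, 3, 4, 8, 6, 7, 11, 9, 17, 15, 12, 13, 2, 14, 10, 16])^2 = [0, 1, 8, 3, 4, 11, 6, 7, 15, 9, 16, 14, 12, 13, 5, 2, 17, 10]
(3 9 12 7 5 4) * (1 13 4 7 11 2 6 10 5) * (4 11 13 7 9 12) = (1 7)(2 6 10 5 9 4 3 12 13 11) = [0, 7, 6, 12, 3, 9, 10, 1, 8, 4, 5, 2, 13, 11]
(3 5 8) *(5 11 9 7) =(3 11 9 7 5 8) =[0, 1, 2, 11, 4, 8, 6, 5, 3, 7, 10, 9]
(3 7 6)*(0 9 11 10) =(0 9 11 10)(3 7 6) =[9, 1, 2, 7, 4, 5, 3, 6, 8, 11, 0, 10]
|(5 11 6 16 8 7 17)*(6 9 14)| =9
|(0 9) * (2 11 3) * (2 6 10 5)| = |(0 9)(2 11 3 6 10 5)| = 6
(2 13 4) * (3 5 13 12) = (2 12 3 5 13 4) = [0, 1, 12, 5, 2, 13, 6, 7, 8, 9, 10, 11, 3, 4]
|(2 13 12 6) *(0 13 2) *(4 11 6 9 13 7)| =|(0 7 4 11 6)(9 13 12)| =15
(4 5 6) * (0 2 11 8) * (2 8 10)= [8, 1, 11, 3, 5, 6, 4, 7, 0, 9, 2, 10]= (0 8)(2 11 10)(4 5 6)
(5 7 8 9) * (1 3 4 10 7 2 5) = (1 3 4 10 7 8 9)(2 5) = [0, 3, 5, 4, 10, 2, 6, 8, 9, 1, 7]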